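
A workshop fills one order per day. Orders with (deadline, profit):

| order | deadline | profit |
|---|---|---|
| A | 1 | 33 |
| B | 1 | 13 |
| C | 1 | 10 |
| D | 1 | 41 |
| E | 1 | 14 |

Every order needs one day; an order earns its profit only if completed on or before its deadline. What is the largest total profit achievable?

41

Sort by profit descending; place each in the latest free slot ≤ its deadline.
Profit order: D=41 A=33 E=14 B=13 C=10
Assign: D→slot 1, A skipped, E skipped, B skipped, C skipped.
Slots: [1:D]
Profit = 41 = 41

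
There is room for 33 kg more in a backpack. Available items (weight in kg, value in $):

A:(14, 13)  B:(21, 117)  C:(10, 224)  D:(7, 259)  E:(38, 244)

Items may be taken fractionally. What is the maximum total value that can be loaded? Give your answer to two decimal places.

585.74

Ratios (sorted): D 37.00, C 22.40, E 6.42, B 5.57, A 0.93
take D (7 @ 259); take C (10 @ 224); take 16/38 of E → 102.74. Capacity used 33/33.
Total value = 585.74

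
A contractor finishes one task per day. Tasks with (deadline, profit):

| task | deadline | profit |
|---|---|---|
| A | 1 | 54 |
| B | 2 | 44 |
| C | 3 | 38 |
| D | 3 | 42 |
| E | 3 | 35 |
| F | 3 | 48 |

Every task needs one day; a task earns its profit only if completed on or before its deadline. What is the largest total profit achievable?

Profit order: A=54 F=48 B=44 D=42 C=38 E=35
Assign: A→slot 1, F→slot 3, B→slot 2, D skipped, C skipped, E skipped.
Slots: [1:A] [2:B] [3:F]
Profit = 54 + 44 + 48 = 146

146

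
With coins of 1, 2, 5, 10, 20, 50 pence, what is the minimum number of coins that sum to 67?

67 = 1×50 + 1×10 + 1×5 + 1×2
Total coins = 1 + 1 + 1 + 1 = 4

4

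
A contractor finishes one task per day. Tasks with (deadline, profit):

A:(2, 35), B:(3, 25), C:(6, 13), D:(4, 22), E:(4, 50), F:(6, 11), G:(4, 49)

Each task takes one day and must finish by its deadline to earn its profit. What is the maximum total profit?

Sort by profit descending; place each in the latest free slot ≤ its deadline.
Profit order: E=50 G=49 A=35 B=25 D=22 C=13 F=11
Assign: E→slot 4, G→slot 3, A→slot 2, B→slot 1, D skipped, C→slot 6, F→slot 5.
Slots: [1:B] [2:A] [3:G] [4:E] [5:F] [6:C]
Profit = 25 + 35 + 49 + 50 + 11 + 13 = 183

183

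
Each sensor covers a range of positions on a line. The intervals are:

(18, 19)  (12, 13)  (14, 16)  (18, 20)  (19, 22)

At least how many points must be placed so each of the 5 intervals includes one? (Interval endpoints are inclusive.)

3

Process intervals by earliest right end; each time one isn't hit yet, stab at its right endpoint.
By right end: [12,13]  [14,16]  [18,19]  [18,20]  [19,22]
[12,13] uncovered → point at 13; [14,16] uncovered → point at 16; [18,19] uncovered → point at 19.
Points: 13, 16, 19 (3 total).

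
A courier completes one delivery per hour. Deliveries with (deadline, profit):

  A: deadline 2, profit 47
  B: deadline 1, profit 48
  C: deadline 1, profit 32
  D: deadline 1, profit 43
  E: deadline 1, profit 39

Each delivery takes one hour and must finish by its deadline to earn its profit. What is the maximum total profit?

95

Profit order: B=48 A=47 D=43 E=39 C=32
Assign: B→slot 1, A→slot 2, D skipped, E skipped, C skipped.
Slots: [1:B] [2:A]
Profit = 48 + 47 = 95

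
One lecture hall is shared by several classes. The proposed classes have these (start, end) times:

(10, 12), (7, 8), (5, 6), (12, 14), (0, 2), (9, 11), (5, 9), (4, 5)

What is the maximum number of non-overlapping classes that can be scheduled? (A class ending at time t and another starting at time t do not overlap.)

Sort by end time and greedily take each interval whose start is ≥ the last chosen end.
Sorted by end: (0,2)  (4,5)  (5,6)  (7,8)  (5,9)  (9,11)  (10,12)  (12,14)
take (0,2); take (4,5); take (5,6); take (7,8); take (9,11); take (12,14).
Selected 6 classes.

6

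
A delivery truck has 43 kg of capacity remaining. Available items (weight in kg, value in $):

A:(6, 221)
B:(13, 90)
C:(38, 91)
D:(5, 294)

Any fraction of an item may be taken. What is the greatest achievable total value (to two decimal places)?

650.50

Greedy by value/weight ratio, highest first.
Order: D (294/5=58.80) > A (221/6=36.83) > B (90/13=6.92) > C (91/38=2.39)
Fill: take D (5 @ 294) → take A (6 @ 221) → take B (13 @ 90) → take 19/38 of C → 45.50; 43/43 used.
Total value = 650.50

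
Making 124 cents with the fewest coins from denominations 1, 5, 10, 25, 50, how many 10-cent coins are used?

2

124 − 2×50→24 − 2×10→4 − 4×1→0
Count of 10: 2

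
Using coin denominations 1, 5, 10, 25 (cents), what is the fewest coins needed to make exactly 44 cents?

Greedy: take as many of the largest coin as possible, then repeat with the remainder.
44 = 1×25 + 1×10 + 1×5 + 4×1
Total coins = 1 + 1 + 1 + 4 = 7

7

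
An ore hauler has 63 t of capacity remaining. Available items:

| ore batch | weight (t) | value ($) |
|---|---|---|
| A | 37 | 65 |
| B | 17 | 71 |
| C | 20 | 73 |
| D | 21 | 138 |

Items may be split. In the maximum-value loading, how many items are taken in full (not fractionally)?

3

Order: D (138/21=6.57) > B (71/17=4.18) > C (73/20=3.65) > A (65/37=1.76)
Fill: take D (21 @ 138) → take B (17 @ 71) → take C (20 @ 73) → take 5/37 of A → 8.78; 63/63 used.
3 item(s) taken whole; one partial (take 5/37 of A).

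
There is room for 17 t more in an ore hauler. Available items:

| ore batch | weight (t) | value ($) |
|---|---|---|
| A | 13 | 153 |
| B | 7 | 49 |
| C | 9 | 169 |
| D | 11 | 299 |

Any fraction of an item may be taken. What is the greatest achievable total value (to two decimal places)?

Order: D (299/11=27.18) > C (169/9=18.78) > A (153/13=11.77) > B (49/7=7.00)
Fill: take D (11 @ 299) → take 6/9 of C → 112.67; 17/17 used.
Total value = 411.67

411.67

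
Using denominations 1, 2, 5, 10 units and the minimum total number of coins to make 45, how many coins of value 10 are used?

4

Use the largest denomination that fits, subtract, and repeat.
45 = 4×10 + 1×5
Count of 10: 4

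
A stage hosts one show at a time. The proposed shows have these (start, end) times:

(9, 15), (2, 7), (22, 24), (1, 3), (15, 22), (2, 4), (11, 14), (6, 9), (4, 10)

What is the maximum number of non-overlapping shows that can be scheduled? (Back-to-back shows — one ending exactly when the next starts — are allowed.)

5

Order by finish time; keep every interval that doesn't clash with the previous kept one.
Sorted by end: (1,3)  (2,4)  (2,7)  (6,9)  (4,10)  (11,14)  (9,15)  (15,22)  (22,24)
take (1,3); skip (2,4); take (6,9); take (11,14); skip (9,15); take (15,22); take (22,24).
Selected 5 shows.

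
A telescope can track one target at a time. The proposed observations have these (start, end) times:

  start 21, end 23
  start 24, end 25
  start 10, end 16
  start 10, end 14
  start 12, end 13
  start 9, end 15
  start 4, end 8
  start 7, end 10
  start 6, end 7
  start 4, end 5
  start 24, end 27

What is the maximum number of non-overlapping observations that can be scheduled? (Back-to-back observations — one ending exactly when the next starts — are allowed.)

6

By end time: (4,5), (6,7), (4,8), (7,10), (12,13), (10,14), (9,15), (10,16), (21,23), (24,25), (24,27).
Pick (4,5); next start ≥ 5 → (6,7); next start ≥ 7 → (7,10); next start ≥ 10 → (12,13); next start ≥ 13 → (21,23); next start ≥ 23 → (24,25).
Selected 6 observations.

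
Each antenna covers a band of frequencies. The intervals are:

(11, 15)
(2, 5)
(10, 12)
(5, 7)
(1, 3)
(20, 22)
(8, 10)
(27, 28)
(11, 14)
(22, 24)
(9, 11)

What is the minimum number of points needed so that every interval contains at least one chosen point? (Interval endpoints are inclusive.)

Sorted: [1,3] [2,5] [5,7] [8,10] [9,11] [10,12] [11,14] [11,15] [20,22] [22,24] [27,28]
{[1,3],[2,5]} hit by 3; {[5,7]} hit by 7; {[8,10],[9,11],[10,12]} hit by 10; {[11,14],[11,15]} hit by 14; {[20,22],[22,24]} hit by 22; {[27,28]} hit by 28.
Points: 3, 7, 10, 14, 22, 28 (6 total).

6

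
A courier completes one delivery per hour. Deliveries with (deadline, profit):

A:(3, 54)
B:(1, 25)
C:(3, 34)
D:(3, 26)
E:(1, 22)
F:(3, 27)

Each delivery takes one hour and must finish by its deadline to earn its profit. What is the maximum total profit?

115

Sort by profit descending; place each in the latest free slot ≤ its deadline.
By profit: A(d3,54), C(d3,34), F(d3,27), D(d3,26), B(d1,25), E(d1,22)
A→slot 3; C→slot 2; F→slot 1; D skipped; B skipped; E skipped.
Profit = 27 + 34 + 54 = 115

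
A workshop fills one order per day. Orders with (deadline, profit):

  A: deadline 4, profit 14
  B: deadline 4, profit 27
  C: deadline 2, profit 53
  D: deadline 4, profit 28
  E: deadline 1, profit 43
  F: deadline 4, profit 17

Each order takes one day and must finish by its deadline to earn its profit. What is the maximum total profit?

151

By profit: C(d2,53), E(d1,43), D(d4,28), B(d4,27), F(d4,17), A(d4,14)
C→slot 2; E→slot 1; D→slot 4; B→slot 3; F skipped; A skipped.
Profit = 43 + 53 + 27 + 28 = 151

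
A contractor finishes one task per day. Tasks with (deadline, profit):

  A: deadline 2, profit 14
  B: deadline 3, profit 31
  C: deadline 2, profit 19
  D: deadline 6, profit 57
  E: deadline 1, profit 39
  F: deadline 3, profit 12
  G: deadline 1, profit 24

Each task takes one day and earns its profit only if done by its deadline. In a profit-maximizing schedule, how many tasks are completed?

Sort by profit descending; place each in the latest free slot ≤ its deadline.
By profit: D(d6,57), E(d1,39), B(d3,31), G(d1,24), C(d2,19), A(d2,14), F(d3,12)
D→slot 6; E→slot 1; B→slot 3; G skipped; C→slot 2; A skipped; F skipped.
4 of 7 scheduled.

4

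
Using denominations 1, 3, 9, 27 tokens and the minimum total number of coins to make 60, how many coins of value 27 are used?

2

Use the largest denomination that fits, subtract, and repeat.
60 − 2×27→6 − 2×3→0
Count of 27: 2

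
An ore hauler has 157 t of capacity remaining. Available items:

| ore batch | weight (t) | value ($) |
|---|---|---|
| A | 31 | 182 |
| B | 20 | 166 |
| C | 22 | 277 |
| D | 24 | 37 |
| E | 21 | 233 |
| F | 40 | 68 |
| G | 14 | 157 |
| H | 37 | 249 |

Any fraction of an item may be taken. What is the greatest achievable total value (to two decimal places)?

Greedy by value/weight ratio, highest first.
Ratios (sorted): C 12.59, G 11.21, E 11.10, B 8.30, H 6.73, A 5.87, F 1.70, D 1.54
take C (22 @ 277); take G (14 @ 157); take E (21 @ 233); take B (20 @ 166); take H (37 @ 249); take A (31 @ 182); take 12/40 of F → 20.40. Capacity used 157/157.
Total value = 1284.40

1284.40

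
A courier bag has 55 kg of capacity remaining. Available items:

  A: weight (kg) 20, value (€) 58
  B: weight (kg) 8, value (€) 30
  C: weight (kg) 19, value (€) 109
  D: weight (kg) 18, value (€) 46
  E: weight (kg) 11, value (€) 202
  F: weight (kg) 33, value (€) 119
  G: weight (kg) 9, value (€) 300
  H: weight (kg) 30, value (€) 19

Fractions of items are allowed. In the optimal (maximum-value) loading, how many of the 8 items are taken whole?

4

Greedy by value/weight ratio, highest first.
Order: G (300/9=33.33) > E (202/11=18.36) > C (109/19=5.74) > B (30/8=3.75) > F (119/33=3.61) > A (58/20=2.90) > D (46/18=2.56) > H (19/30=0.63)
Fill: take G (9 @ 300) → take E (11 @ 202) → take C (19 @ 109) → take B (8 @ 30) → take 8/33 of F → 28.85; 55/55 used.
4 item(s) taken whole; one partial (take 8/33 of F).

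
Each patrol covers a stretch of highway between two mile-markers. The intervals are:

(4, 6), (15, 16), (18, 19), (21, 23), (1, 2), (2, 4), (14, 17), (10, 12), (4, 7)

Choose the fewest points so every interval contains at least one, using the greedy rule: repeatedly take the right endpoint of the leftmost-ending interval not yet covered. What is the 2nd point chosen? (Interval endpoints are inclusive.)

By right end: [1,2]  [2,4]  [4,6]  [4,7]  [10,12]  [15,16]  [14,17]  [18,19]  [21,23]
[1,2] uncovered → point at 2; [4,6] uncovered → point at 6; [10,12] uncovered → point at 12; [15,16] uncovered → point at 16; [18,19] uncovered → point at 19; [21,23] uncovered → point at 23.
Points: 2, 6, 12, 16, 19, 23 (6 total).

6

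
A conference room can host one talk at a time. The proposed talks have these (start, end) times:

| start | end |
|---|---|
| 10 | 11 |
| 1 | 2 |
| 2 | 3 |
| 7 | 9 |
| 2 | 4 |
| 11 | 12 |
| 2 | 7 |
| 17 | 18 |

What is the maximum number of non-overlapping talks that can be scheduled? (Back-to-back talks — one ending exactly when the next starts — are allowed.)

6

Sorted by end: (1,2)  (2,3)  (2,4)  (2,7)  (7,9)  (10,11)  (11,12)  (17,18)
take (1,2); take (2,3); skip (2,4); take (7,9); take (10,11); take (11,12); take (17,18).
Selected 6 talks.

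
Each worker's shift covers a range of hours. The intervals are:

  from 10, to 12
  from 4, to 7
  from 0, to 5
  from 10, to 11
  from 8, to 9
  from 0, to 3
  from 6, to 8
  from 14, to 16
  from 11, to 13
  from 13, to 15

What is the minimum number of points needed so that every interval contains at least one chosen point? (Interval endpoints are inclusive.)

5

Sort by right endpoint; whenever an interval is uncovered, place a point at its right end.
Sorted: [0,3] [0,5] [4,7] [6,8] [8,9] [10,11] [10,12] [11,13] [13,15] [14,16]
{[0,3],[0,5]} hit by 3; {[4,7],[6,8]} hit by 7; {[8,9]} hit by 9; {[10,11],[10,12],[11,13]} hit by 11; {[13,15],[14,16]} hit by 15.
Points: 3, 7, 9, 11, 15 (5 total).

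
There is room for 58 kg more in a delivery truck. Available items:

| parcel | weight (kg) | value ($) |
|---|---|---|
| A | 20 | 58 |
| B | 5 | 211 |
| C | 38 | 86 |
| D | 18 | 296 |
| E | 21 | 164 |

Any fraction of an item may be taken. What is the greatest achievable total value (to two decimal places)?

Ratios (sorted): B 42.20, D 16.44, E 7.81, A 2.90, C 2.26
take B (5 @ 211); take D (18 @ 296); take E (21 @ 164); take 14/20 of A → 40.60. Capacity used 58/58.
Total value = 711.60

711.60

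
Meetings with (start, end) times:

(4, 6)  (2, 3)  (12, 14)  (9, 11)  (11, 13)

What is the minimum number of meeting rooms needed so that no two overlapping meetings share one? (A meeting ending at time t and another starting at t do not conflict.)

The answer is the maximum number of intervals overlapping at any instant.
Events (time:±→running): 2:+→1 3:-→0 4:+→1 6:-→0 9:+→1 11:-→0 11:+→1 12:+→2 … peak 2.

2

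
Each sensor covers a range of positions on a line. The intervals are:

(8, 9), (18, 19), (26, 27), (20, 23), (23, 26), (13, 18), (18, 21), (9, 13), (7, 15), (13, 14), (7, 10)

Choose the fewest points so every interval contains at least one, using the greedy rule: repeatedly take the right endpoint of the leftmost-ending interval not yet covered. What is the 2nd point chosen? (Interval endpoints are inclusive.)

14

Sorted: [8,9] [7,10] [9,13] [13,14] [7,15] [13,18] [18,19] [18,21] [20,23] [23,26] [26,27]
{[8,9],[7,10],[9,13]} hit by 9; {[13,14],[7,15],[13,18]} hit by 14; {[18,19],[18,21]} hit by 19; {[20,23],[23,26]} hit by 23; {[26,27]} hit by 27.
Points: 9, 14, 19, 23, 27 (5 total).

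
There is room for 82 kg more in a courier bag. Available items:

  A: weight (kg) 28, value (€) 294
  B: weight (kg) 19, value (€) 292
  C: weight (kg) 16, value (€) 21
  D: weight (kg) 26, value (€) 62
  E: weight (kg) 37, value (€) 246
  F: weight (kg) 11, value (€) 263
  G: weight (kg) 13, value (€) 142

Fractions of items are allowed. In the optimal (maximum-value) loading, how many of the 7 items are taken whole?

4

Order: F (263/11=23.91) > B (292/19=15.37) > G (142/13=10.92) > A (294/28=10.50) > E (246/37=6.65) > D (62/26=2.38) > C (21/16=1.31)
Fill: take F (11 @ 263) → take B (19 @ 292) → take G (13 @ 142) → take A (28 @ 294) → take 11/37 of E → 73.14; 82/82 used.
4 item(s) taken whole; one partial (take 11/37 of E).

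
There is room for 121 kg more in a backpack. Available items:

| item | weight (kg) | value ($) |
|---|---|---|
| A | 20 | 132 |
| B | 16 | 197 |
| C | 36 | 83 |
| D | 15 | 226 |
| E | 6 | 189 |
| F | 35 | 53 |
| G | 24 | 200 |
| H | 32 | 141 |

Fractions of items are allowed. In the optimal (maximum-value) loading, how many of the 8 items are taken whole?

Sort by value per unit weight and fill in that order.
Order: E (189/6=31.50) > D (226/15=15.07) > B (197/16=12.31) > G (200/24=8.33) > A (132/20=6.60) > H (141/32=4.41) > C (83/36=2.31) > F (53/35=1.51)
Fill: take E (6 @ 189) → take D (15 @ 226) → take B (16 @ 197) → take G (24 @ 200) → take A (20 @ 132) → take H (32 @ 141) → take 8/36 of C → 18.44; 121/121 used.
6 item(s) taken whole; one partial (take 8/36 of C).

6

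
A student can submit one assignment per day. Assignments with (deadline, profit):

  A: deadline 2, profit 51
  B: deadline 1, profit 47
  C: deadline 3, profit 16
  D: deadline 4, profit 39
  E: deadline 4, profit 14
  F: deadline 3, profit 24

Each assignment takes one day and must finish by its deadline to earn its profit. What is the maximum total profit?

161

Sort by profit descending; place each in the latest free slot ≤ its deadline.
Profit order: A=51 B=47 D=39 F=24 C=16 E=14
Assign: A→slot 2, B→slot 1, D→slot 4, F→slot 3, C skipped, E skipped.
Slots: [1:B] [2:A] [3:F] [4:D]
Profit = 47 + 51 + 24 + 39 = 161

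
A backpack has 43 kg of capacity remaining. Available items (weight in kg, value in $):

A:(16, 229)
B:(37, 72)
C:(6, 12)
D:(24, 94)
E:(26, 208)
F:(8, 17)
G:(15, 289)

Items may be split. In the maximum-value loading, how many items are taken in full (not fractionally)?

Greedy by value/weight ratio, highest first.
Ratios (sorted): G 19.27, A 14.31, E 8.00, D 3.92, F 2.12, C 2.00, B 1.95
take G (15 @ 289); take A (16 @ 229); take 12/26 of E → 96.00. Capacity used 43/43.
2 item(s) taken whole; one partial (take 12/26 of E).

2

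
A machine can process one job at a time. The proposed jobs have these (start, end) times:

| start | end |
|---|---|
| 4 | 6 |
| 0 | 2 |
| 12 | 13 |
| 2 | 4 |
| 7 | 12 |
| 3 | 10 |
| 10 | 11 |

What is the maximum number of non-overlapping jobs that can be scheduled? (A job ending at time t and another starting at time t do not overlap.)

5

By end time: (0,2), (2,4), (4,6), (3,10), (10,11), (7,12), (12,13).
Pick (0,2); next start ≥ 2 → (2,4); next start ≥ 4 → (4,6); next start ≥ 6 → (10,11); next start ≥ 11 → (12,13).
Selected 5 jobs.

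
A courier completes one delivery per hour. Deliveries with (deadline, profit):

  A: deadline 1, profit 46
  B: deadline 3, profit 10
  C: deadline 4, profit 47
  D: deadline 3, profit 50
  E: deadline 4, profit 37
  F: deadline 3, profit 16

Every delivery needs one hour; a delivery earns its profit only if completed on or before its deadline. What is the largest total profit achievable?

180

Take jobs in profit order; each goes to the latest open slot no later than its deadline.
Profit order: D=50 C=47 A=46 E=37 F=16 B=10
Assign: D→slot 3, C→slot 4, A→slot 1, E→slot 2, F skipped, B skipped.
Slots: [1:A] [2:E] [3:D] [4:C]
Profit = 46 + 37 + 50 + 47 = 180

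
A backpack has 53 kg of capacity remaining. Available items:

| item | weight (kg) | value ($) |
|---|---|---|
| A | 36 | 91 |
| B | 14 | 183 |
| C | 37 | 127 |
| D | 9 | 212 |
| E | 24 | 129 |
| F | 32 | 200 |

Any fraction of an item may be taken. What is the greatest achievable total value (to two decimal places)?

582.50

Order: D (212/9=23.56) > B (183/14=13.07) > F (200/32=6.25) > E (129/24=5.38) > C (127/37=3.43) > A (91/36=2.53)
Fill: take D (9 @ 212) → take B (14 @ 183) → take 30/32 of F → 187.50; 53/53 used.
Total value = 582.50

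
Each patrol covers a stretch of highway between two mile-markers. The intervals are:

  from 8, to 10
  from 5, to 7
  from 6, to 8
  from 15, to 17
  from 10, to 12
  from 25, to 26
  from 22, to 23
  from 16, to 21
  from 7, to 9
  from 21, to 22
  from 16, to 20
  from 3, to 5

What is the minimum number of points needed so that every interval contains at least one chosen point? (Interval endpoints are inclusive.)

Process intervals by earliest right end; each time one isn't hit yet, stab at its right endpoint.
By right end: [3,5]  [5,7]  [6,8]  [7,9]  [8,10]  [10,12]  [15,17]  [16,20]  [16,21]  [21,22]  [22,23]  [25,26]
[3,5] uncovered → point at 5; [6,8] uncovered → point at 8; [10,12] uncovered → point at 12; [15,17] uncovered → point at 17; [21,22] uncovered → point at 22; [25,26] uncovered → point at 26.
Points: 5, 8, 12, 17, 22, 26 (6 total).

6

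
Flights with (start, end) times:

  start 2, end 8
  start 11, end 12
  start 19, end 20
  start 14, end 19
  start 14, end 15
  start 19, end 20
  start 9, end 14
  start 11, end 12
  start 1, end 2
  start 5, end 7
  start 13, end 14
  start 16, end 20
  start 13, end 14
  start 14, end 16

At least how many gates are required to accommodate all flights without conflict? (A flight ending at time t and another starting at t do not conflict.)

3

Count concurrent intervals with a sweep; the peak is the room count.
Events (time:±→running): 1:+→1 2:-→0 2:+→1 5:+→2 7:-→1 8:-→0 9:+→1 11:+→2 11:+→3 … peak 3.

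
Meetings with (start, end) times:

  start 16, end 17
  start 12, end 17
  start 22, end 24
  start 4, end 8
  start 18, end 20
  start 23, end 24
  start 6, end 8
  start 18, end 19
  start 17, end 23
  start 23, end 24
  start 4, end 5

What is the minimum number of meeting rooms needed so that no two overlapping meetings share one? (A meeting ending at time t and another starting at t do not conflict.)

3

The answer is the maximum number of intervals overlapping at any instant.
starts: [4, 4, 6, 12, 16, 17, 18, 18, 22, 23, 23]
ends:   [5, 8, 8, 17, 17, 19, 20, 23, 24, 24, 24]
s4→1 s4→2 e5→1 s6→2 e8→1 e8→0 s12→1 s16→2 e17→1 e17→0 s17→1 s18→2 s18→3  — peak 3.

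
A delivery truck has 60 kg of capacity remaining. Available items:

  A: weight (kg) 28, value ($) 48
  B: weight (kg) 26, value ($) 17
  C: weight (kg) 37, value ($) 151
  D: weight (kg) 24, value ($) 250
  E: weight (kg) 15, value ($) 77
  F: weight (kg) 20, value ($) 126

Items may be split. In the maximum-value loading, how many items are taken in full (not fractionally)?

3

Greedy by value/weight ratio, highest first.
Ratios (sorted): D 10.42, F 6.30, E 5.13, C 4.08, A 1.71, B 0.65
take D (24 @ 250); take F (20 @ 126); take E (15 @ 77); take 1/37 of C → 4.08. Capacity used 60/60.
3 item(s) taken whole; one partial (take 1/37 of C).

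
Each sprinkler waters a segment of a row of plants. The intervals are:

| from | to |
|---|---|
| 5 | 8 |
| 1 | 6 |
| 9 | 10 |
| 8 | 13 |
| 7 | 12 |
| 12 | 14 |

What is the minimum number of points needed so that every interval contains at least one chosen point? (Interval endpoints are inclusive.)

3

Sorted: [1,6] [5,8] [9,10] [7,12] [8,13] [12,14]
{[1,6],[5,8]} hit by 6; {[9,10],[7,12],[8,13]} hit by 10; {[12,14]} hit by 14.
Points: 6, 10, 14 (3 total).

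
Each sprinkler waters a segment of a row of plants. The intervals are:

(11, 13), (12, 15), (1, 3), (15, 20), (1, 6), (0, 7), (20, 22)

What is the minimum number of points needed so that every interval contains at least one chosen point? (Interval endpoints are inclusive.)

Sort by right endpoint; whenever an interval is uncovered, place a point at its right end.
By right end: [1,3]  [1,6]  [0,7]  [11,13]  [12,15]  [15,20]  [20,22]
[1,3] uncovered → point at 3; [11,13] uncovered → point at 13; [15,20] uncovered → point at 20.
Points: 3, 13, 20 (3 total).

3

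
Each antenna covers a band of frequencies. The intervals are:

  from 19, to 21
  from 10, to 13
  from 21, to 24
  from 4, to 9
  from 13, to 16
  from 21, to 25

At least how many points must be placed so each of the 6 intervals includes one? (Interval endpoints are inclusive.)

Sorted: [4,9] [10,13] [13,16] [19,21] [21,24] [21,25]
{[4,9]} hit by 9; {[10,13],[13,16]} hit by 13; {[19,21],[21,24],[21,25]} hit by 21.
Points: 9, 13, 21 (3 total).

3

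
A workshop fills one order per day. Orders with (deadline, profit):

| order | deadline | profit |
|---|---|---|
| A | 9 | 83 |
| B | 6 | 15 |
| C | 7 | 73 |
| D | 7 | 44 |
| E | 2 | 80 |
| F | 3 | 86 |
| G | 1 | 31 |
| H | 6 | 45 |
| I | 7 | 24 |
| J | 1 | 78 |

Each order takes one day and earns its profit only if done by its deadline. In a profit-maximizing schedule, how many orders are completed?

By profit: F(d3,86), A(d9,83), E(d2,80), J(d1,78), C(d7,73), H(d6,45), D(d7,44), G(d1,31), I(d7,24), B(d6,15)
F→slot 3; A→slot 9; E→slot 2; J→slot 1; C→slot 7; H→slot 6; D→slot 5; G skipped; I→slot 4; B skipped.
8 of 10 scheduled.

8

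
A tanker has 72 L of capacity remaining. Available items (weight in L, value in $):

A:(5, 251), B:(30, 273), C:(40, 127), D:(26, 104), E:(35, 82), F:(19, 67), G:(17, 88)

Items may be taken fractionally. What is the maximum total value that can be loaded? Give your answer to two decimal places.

692.00

Sort by value per unit weight and fill in that order.
Ratios (sorted): A 50.20, B 9.10, G 5.18, D 4.00, F 3.53, C 3.17, E 2.34
take A (5 @ 251); take B (30 @ 273); take G (17 @ 88); take 20/26 of D → 80.00. Capacity used 72/72.
Total value = 692.00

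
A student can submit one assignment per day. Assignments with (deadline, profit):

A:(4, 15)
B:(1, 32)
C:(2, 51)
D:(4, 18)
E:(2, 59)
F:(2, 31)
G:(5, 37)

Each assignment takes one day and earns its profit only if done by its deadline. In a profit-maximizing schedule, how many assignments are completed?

5

Profit order: E=59 C=51 G=37 B=32 F=31 D=18 A=15
Assign: E→slot 2, C→slot 1, G→slot 5, B skipped, F skipped, D→slot 4, A→slot 3.
Slots: [1:C] [2:E] [3:A] [4:D] [5:G]
5 of 7 scheduled.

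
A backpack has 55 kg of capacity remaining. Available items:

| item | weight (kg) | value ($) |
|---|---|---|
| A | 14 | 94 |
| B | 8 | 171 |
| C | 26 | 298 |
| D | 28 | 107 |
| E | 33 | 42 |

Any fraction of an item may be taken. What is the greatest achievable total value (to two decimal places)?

589.75

Sort by value per unit weight and fill in that order.
Order: B (171/8=21.38) > C (298/26=11.46) > A (94/14=6.71) > D (107/28=3.82) > E (42/33=1.27)
Fill: take B (8 @ 171) → take C (26 @ 298) → take A (14 @ 94) → take 7/28 of D → 26.75; 55/55 used.
Total value = 589.75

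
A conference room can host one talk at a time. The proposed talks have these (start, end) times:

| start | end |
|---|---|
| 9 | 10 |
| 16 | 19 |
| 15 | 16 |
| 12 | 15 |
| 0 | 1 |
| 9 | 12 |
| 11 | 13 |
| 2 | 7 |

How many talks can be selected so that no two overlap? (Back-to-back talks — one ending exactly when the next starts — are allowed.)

6

Order by finish time; keep every interval that doesn't clash with the previous kept one.
By end time: (0,1), (2,7), (9,10), (9,12), (11,13), (12,15), (15,16), (16,19).
Pick (0,1); next start ≥ 1 → (2,7); next start ≥ 7 → (9,10); next start ≥ 10 → (11,13); next start ≥ 13 → (15,16); next start ≥ 16 → (16,19).
Selected 6 talks.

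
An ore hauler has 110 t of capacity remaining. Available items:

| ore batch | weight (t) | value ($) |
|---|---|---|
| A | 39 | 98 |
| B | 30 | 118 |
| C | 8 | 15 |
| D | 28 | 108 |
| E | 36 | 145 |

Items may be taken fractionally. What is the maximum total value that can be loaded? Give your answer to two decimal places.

411.21

Ratios (sorted): E 4.03, B 3.93, D 3.86, A 2.51, C 1.88
take E (36 @ 145); take B (30 @ 118); take D (28 @ 108); take 16/39 of A → 40.21. Capacity used 110/110.
Total value = 411.21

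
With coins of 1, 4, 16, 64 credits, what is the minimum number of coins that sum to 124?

124 = 1×64 + 3×16 + 3×4
Total coins = 1 + 3 + 3 = 7

7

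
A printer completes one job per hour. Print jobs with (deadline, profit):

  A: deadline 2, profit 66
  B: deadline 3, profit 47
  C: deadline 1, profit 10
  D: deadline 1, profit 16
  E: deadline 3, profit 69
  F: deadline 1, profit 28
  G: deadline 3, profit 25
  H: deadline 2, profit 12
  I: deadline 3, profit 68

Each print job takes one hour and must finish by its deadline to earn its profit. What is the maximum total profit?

Sort by profit descending; place each in the latest free slot ≤ its deadline.
By profit: E(d3,69), I(d3,68), A(d2,66), B(d3,47), F(d1,28), G(d3,25), D(d1,16), H(d2,12), C(d1,10)
E→slot 3; I→slot 2; A→slot 1; B skipped; F skipped; G skipped; D skipped; H skipped; C skipped.
Profit = 66 + 68 + 69 = 203

203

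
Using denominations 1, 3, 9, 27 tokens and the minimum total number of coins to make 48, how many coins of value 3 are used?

1

Greedy: take as many of the largest coin as possible, then repeat with the remainder.
48 − 1×27→21 − 2×9→3 − 1×3→0
Count of 3: 1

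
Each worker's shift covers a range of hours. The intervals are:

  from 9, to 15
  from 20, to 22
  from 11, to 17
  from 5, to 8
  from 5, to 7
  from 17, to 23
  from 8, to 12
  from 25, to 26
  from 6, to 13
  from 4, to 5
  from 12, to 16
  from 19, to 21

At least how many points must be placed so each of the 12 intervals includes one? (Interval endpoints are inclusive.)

4

Sorted: [4,5] [5,7] [5,8] [8,12] [6,13] [9,15] [12,16] [11,17] [19,21] [20,22] [17,23] [25,26]
{[4,5],[5,7],[5,8]} hit by 5; {[8,12],[6,13],[9,15],[12,16],[11,17]} hit by 12; {[19,21],[20,22],[17,23]} hit by 21; {[25,26]} hit by 26.
Points: 5, 12, 21, 26 (4 total).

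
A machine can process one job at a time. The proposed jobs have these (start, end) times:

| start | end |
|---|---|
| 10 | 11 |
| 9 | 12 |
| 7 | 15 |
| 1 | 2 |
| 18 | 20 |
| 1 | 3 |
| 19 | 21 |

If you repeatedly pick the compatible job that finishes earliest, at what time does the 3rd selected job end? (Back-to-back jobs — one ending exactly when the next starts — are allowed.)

20

Sort by end time and greedily take each interval whose start is ≥ the last chosen end.
By end time: (1,2), (1,3), (10,11), (9,12), (7,15), (18,20), (19,21).
Pick (1,2); next start ≥ 2 → (10,11); next start ≥ 11 → (18,20).
Selected: (1,2) (10,11) (18,20)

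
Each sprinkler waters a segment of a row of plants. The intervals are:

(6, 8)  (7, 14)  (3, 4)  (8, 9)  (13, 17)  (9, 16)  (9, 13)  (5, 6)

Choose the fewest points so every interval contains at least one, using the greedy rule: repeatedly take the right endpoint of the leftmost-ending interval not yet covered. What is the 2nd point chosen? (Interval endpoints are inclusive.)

6

Sorted: [3,4] [5,6] [6,8] [8,9] [9,13] [7,14] [9,16] [13,17]
{[3,4]} hit by 4; {[5,6],[6,8]} hit by 6; {[8,9],[9,13],[7,14],[9,16]} hit by 9; {[13,17]} hit by 17.
Points: 4, 6, 9, 17 (4 total).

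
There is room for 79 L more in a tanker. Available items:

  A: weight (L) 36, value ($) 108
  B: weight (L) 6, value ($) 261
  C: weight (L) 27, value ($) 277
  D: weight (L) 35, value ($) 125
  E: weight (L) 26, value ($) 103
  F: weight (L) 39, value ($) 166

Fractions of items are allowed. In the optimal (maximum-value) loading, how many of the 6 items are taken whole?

Greedy by value/weight ratio, highest first.
Ratios (sorted): B 43.50, C 10.26, F 4.26, E 3.96, D 3.57, A 3.00
take B (6 @ 261); take C (27 @ 277); take F (39 @ 166); take 7/26 of E → 27.73. Capacity used 79/79.
3 item(s) taken whole; one partial (take 7/26 of E).

3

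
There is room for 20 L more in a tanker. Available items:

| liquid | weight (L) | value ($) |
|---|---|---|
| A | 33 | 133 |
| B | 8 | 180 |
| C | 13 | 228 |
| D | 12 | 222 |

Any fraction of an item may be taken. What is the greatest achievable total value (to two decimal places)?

Order: B (180/8=22.50) > D (222/12=18.50) > C (228/13=17.54) > A (133/33=4.03)
Fill: take B (8 @ 180) → take D (12 @ 222); 20/20 used.
Total value = 402.00

402.00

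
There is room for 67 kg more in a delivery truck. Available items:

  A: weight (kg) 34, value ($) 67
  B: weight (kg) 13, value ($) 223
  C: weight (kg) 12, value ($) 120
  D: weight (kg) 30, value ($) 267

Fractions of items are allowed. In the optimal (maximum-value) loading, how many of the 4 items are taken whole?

Order: B (223/13=17.15) > C (120/12=10.00) > D (267/30=8.90) > A (67/34=1.97)
Fill: take B (13 @ 223) → take C (12 @ 120) → take D (30 @ 267) → take 12/34 of A → 23.65; 67/67 used.
3 item(s) taken whole; one partial (take 12/34 of A).

3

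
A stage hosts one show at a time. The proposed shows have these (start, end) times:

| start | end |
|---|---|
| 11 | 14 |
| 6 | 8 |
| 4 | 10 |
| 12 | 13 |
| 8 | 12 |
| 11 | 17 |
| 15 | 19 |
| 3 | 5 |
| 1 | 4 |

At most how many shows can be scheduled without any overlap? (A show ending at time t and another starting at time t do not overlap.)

Greedy by earliest finish: after sorting by end time, pick each interval compatible with the last pick.
Sorted by end: (1,4)  (3,5)  (6,8)  (4,10)  (8,12)  (12,13)  (11,14)  (11,17)  (15,19)
take (1,4); take (6,8); take (8,12); take (12,13); take (15,19).
Selected 5 shows.

5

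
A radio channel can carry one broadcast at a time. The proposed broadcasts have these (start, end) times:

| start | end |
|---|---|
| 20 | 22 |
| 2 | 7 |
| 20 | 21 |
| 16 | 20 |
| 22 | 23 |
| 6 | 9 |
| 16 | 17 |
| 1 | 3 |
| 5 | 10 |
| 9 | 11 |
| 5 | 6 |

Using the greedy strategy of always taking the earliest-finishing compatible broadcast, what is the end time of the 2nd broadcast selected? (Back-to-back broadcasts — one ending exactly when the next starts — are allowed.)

Greedy by earliest finish: after sorting by end time, pick each interval compatible with the last pick.
Sorted by end: (1,3)  (5,6)  (2,7)  (6,9)  (5,10)  (9,11)  (16,17)  (16,20)  (20,21)  (20,22)  (22,23)
take (1,3); take (5,6); skip (2,7); take (6,9); skip (5,10); take (9,11); take (16,17); take (20,21); take (22,23).
Selected: (1,3) (5,6) (6,9) (9,11) (16,17) (20,21) (22,23)

6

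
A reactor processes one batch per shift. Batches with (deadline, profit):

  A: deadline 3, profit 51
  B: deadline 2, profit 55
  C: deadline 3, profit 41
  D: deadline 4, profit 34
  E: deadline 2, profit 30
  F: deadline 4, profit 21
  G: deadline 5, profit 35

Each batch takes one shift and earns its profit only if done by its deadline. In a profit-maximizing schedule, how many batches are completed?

5

Take jobs in profit order; each goes to the latest open slot no later than its deadline.
By profit: B(d2,55), A(d3,51), C(d3,41), G(d5,35), D(d4,34), E(d2,30), F(d4,21)
B→slot 2; A→slot 3; C→slot 1; G→slot 5; D→slot 4; E skipped; F skipped.
5 of 7 scheduled.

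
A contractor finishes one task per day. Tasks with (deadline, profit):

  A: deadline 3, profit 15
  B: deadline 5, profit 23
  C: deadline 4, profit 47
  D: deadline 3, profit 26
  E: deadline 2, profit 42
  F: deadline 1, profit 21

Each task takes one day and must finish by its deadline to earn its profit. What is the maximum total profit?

159

Sort by profit descending; place each in the latest free slot ≤ its deadline.
By profit: C(d4,47), E(d2,42), D(d3,26), B(d5,23), F(d1,21), A(d3,15)
C→slot 4; E→slot 2; D→slot 3; B→slot 5; F→slot 1; A skipped.
Profit = 21 + 42 + 26 + 47 + 23 = 159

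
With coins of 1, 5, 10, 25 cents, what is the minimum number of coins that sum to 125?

5

Use the largest denomination that fits, subtract, and repeat.
125 − 5×25→0
Total coins = 5 = 5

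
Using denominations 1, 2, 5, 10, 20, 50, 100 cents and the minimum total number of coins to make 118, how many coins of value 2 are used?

1

Greedy: take as many of the largest coin as possible, then repeat with the remainder.
118 = 1×100 + 1×10 + 1×5 + 1×2 + 1×1
Count of 2: 1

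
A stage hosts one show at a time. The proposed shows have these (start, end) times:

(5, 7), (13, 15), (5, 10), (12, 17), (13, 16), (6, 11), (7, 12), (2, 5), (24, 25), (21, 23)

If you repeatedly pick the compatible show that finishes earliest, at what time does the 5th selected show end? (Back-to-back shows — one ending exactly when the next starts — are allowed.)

23

Greedy by earliest finish: after sorting by end time, pick each interval compatible with the last pick.
Sorted by end: (2,5)  (5,7)  (5,10)  (6,11)  (7,12)  (13,15)  (13,16)  (12,17)  (21,23)  (24,25)
take (2,5); take (5,7); take (7,12); take (13,15); take (21,23); take (24,25).
Selected: (2,5) (5,7) (7,12) (13,15) (21,23) (24,25)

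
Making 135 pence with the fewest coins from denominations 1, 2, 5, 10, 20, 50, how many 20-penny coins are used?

135 = 2×50 + 1×20 + 1×10 + 1×5
Count of 20: 1

1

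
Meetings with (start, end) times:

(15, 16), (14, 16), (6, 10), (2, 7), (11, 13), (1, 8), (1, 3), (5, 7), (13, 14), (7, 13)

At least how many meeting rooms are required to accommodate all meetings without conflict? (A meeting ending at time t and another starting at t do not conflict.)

4

Events (time:±→running): 1:+→1 1:+→2 2:+→3 3:-→2 5:+→3 6:+→4 … peak 4.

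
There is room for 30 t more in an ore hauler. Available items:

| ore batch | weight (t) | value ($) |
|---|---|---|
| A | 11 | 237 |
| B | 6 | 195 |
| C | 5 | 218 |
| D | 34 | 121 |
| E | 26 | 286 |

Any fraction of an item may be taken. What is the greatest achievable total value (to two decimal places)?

Ratios (sorted): C 43.60, B 32.50, A 21.55, E 11.00, D 3.56
take C (5 @ 218); take B (6 @ 195); take A (11 @ 237); take 8/26 of E → 88.00. Capacity used 30/30.
Total value = 738.00

738.00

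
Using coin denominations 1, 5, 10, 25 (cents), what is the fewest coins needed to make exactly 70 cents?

Use the largest denomination that fits, subtract, and repeat.
70 − 2×25→20 − 2×10→0
Total coins = 2 + 2 = 4

4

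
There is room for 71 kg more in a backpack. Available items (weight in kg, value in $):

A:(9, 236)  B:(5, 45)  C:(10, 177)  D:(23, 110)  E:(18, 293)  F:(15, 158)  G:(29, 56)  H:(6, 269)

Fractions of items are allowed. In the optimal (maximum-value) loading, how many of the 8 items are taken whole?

Order: H (269/6=44.83) > A (236/9=26.22) > C (177/10=17.70) > E (293/18=16.28) > F (158/15=10.53) > B (45/5=9.00) > D (110/23=4.78) > G (56/29=1.93)
Fill: take H (6 @ 269) → take A (9 @ 236) → take C (10 @ 177) → take E (18 @ 293) → take F (15 @ 158) → take B (5 @ 45) → take 8/23 of D → 38.26; 71/71 used.
6 item(s) taken whole; one partial (take 8/23 of D).

6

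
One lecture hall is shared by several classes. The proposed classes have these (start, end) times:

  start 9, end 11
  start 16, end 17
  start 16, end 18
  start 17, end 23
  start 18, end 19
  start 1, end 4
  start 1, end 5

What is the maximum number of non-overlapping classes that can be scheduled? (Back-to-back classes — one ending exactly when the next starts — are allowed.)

Order by finish time; keep every interval that doesn't clash with the previous kept one.
Sorted by end: (1,4)  (1,5)  (9,11)  (16,17)  (16,18)  (18,19)  (17,23)
take (1,4); skip (1,5); take (9,11); take (16,17); take (18,19).
Selected 4 classes.

4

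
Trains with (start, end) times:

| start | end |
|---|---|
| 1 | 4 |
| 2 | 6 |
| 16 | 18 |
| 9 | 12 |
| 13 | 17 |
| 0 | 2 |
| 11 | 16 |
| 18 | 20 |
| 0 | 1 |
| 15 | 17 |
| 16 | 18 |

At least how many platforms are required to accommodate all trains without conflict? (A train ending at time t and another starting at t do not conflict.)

4

starts: [0, 0, 1, 2, 9, 11, 13, 15, 16, 16, 18]
ends:   [1, 2, 4, 6, 12, 16, 17, 17, 18, 18, 20]
s0→1 s0→2 e1→1 s1→2 e2→1 s2→2 e4→1 e6→0 s9→1 s11→2 e12→1 s13→2 s15→3 e16→2 s16→3 s16→4  — peak 4.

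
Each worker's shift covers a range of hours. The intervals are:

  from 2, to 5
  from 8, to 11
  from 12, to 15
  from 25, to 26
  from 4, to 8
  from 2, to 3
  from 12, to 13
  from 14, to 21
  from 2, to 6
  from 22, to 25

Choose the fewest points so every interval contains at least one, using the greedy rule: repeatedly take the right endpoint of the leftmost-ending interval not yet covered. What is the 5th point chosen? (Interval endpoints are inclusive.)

25

Sort by right endpoint; whenever an interval is uncovered, place a point at its right end.
Sorted: [2,3] [2,5] [2,6] [4,8] [8,11] [12,13] [12,15] [14,21] [22,25] [25,26]
{[2,3],[2,5],[2,6]} hit by 3; {[4,8],[8,11]} hit by 8; {[12,13],[12,15]} hit by 13; {[14,21]} hit by 21; {[22,25],[25,26]} hit by 25.
Points: 3, 8, 13, 21, 25 (5 total).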